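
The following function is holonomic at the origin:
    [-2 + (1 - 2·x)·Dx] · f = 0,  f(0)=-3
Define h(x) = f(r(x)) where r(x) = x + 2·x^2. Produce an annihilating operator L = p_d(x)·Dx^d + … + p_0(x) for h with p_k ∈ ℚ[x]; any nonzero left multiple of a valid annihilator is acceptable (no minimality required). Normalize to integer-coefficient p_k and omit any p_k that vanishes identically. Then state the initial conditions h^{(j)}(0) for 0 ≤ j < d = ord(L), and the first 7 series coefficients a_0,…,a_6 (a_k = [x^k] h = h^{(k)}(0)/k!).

f: a_k = -3, -6, -12, -24, -48, -96, -192, …
Substitute x→r, Dx→(1/r')Dx; clear ⇒ L₀.
L = (2 + 8·x) + (-1 + 2·x + 4·x^2)·Dx  (order 1).
h: a_k = -3, -6, -24, -72, -240, -768, -2496, …
ICs: h(0) = -3.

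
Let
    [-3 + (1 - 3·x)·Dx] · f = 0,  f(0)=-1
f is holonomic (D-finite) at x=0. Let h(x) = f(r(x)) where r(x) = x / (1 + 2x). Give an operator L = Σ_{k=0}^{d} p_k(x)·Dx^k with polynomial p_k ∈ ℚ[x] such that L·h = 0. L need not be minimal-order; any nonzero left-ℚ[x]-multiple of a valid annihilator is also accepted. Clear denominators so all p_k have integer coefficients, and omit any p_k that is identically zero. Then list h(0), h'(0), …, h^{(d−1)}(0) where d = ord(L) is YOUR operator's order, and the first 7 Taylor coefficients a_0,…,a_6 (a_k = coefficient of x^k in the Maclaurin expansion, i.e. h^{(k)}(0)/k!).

L = 3 + (-1 - x + 2·x^2)·Dx  (order 1).
h: a_k = -1, -3, -3, -3, -3, -3, -3, …
ICs: h(0) = -1.

f: a_k = -1, -3, -9, -27, -81, -243, -729, …
f∘r: x↦r, Dx↦Dx/r' in L_f ⇒ L₀.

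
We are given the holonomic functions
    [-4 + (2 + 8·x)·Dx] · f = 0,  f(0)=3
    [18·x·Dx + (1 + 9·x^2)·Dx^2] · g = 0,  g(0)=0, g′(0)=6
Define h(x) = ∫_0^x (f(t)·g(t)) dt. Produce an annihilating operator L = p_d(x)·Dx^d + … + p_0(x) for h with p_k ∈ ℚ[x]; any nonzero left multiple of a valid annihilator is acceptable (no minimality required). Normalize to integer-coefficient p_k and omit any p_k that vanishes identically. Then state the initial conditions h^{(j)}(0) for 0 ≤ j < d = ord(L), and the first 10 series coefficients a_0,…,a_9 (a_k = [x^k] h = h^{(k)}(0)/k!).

f: a_k = 3, 6, -6, 12, -30, 84, -252, 792, -2574, 8580, …
g: a_k = 0, 6, 0, -18, 0, 486/5, 0, -4374/7, 0, 4374, …
Product ⇒ symmetric product L₀, ord ≤ 2.
Integrate: L := L₀·Dx.
L = (12 - 36·x - 36·x^2)·Dx + (-4 + 2·x + 108·x^2 + 144·x^3)·Dx^2 + (1 + 8·x + 25·x^2 + 72·x^3 + 144·x^4)·Dx^3  (order 3).
h: a_k = 0, 0, 9, 12, -45/2, -36/5, 183/5, 4356/35, -60021/140, 2556/35, …
ICs: h(0) = 0, h′(0) = 0, h′′(0) = 18.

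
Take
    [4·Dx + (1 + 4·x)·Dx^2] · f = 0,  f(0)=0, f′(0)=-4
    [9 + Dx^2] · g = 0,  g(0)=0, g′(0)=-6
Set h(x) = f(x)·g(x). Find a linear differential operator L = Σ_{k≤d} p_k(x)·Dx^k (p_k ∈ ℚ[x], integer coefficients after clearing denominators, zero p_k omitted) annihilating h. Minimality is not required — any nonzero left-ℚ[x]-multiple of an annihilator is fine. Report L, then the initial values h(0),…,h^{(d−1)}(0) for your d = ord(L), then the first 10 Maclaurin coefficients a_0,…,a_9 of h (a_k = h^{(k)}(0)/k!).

L = (-2043 - 1296·x + 44064·x^2 + 186624·x^3 + 186624·x^4) + (72 + 5472·x + 31104·x^2 + 41472·x^3)·Dx + (-182 + 864·x + 12096·x^2 + 41472·x^3 + 41472·x^4)·Dx^2 + (8 + 608·x + 3456·x^2 + 4608·x^3)·Dx^3 + (5 + 112·x + 800·x^2 + 2304·x^3 + 2304·x^4)·Dx^4  (order 4).
h: a_k = 0, 0, 24, -48, 92, -312, 1053, -17762/5, 859821/70, -1514109/35, …
ICs: h(0) = 0, h′(0) = 0, h′′(0) = 48, h′′′(0) = -288.

f: a_k = 0, -4, 8, -64/3, 64, -1024/5, 2048/3, -16384/7, 8192, -262144/9, …
g: a_k = 0, -6, 0, 9, 0, -81/20, 0, 243/280, 0, -243/2240, …
Sym-product of L_f,L_g gives L₀ (≤ ord 4).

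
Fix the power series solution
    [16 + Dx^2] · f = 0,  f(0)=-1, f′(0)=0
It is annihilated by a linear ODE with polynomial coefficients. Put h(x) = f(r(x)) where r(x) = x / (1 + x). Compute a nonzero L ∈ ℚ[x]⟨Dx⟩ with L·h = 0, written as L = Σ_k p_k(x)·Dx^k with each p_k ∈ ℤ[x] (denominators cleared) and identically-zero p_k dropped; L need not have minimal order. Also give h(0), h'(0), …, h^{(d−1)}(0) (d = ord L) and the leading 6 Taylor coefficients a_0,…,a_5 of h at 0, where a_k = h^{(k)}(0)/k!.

L = 16 + (2 + 6·x + 6·x^2 + 2·x^3)·Dx + (1 + 4·x + 6·x^2 + 4·x^3 + x^4)·Dx^2  (order 2).
h: a_k = -1, 0, 8, -16, 40/3, 32/3, …
ICs: h(0) = -1, h′(0) = 0.

f: a_k = -1, 0, 8, 0, -32/3, 0, …
Change of var in L_f (x↦r) gives L₀.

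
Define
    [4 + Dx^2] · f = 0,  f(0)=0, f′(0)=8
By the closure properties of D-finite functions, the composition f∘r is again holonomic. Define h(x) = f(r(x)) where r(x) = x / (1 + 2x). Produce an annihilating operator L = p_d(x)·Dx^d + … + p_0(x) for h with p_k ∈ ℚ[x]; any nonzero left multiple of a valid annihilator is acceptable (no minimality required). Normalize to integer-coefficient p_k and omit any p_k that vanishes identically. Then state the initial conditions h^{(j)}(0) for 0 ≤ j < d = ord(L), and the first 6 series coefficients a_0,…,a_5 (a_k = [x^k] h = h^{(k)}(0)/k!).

f: a_k = 0, 8, 0, -16/3, 0, 16/15, …
Change of var in L_f (x↦r) gives L₀.
L = 4 + (4 + 24·x + 48·x^2 + 32·x^3)·Dx + (1 + 8·x + 24·x^2 + 32·x^3 + 16·x^4)·Dx^2  (order 2).
h: a_k = 0, 8, -16, 80/3, -32, 16/15, …
ICs: h(0) = 0, h′(0) = 8.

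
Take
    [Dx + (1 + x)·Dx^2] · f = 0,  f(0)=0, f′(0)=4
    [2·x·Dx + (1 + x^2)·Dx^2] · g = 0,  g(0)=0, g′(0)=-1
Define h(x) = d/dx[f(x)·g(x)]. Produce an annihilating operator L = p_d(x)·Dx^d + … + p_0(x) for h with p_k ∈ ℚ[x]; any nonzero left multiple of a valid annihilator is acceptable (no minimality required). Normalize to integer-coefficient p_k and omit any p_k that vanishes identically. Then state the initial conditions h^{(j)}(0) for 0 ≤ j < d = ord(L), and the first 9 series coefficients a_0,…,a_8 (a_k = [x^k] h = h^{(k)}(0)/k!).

L = (24 + 44·x + 80·x^2 + 156·x^3 + 120·x^4 + 52·x^5 + 4·x^7) + (18 + 124·x + 308·x^2 + 484·x^3 + 544·x^4 + 372·x^5 + 140·x^6 + 12·x^7 + 14·x^8)·Dx + (12 + 64·x + 192·x^2 + 312·x^3 + 360·x^4 + 312·x^5 + 192·x^6 + 72·x^7 + 12·x^8 + 8·x^9)·Dx^2 + (5 + 18·x + 37·x^2 + 56·x^3 + 66·x^4 + 60·x^5 + 42·x^6 + 24·x^7 + 9·x^8 + 2·x^9 + x^10)·Dx^3  (order 3).
h: a_k = 0, -8, 6, 0, 5/3, -104/15, 77/15, 0, 121/70, …
ICs: h(0) = 0, h′(0) = -8, h′′(0) = 12.

f: a_k = 0, 4, -2, 4/3, -1, 4/5, -2/3, 4/7, -1/2, …
g: a_k = 0, -1, 0, 1/3, 0, -1/5, 0, 1/7, 0, …
h₀=f·g: eliminate ⇒ L₀, order ≤ 2·2.
Differentiate: ansatz ord ≤ ord L₀ ⇒ L.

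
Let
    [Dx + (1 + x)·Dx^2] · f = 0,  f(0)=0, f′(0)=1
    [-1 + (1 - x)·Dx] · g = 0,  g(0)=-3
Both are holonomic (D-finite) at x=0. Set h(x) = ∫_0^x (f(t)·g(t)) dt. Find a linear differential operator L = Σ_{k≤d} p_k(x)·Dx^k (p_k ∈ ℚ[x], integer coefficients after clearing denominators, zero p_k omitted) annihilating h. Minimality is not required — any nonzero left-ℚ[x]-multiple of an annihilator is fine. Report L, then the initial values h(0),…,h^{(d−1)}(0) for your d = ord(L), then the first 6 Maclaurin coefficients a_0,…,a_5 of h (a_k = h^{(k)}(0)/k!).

L = Dx + (1 + 3·x)·Dx^2 + (-1 + x^2)·Dx^3  (order 3).
h: a_k = 0, 0, -3/2, -1/2, -5/8, -7/20, …
ICs: h(0) = 0, h′(0) = 0, h′′(0) = -3.

f: a_k = 0, 1, -1/2, 1/3, -1/4, 1/5, …
g: a_k = -3, -3, -3, -3, -3, -3, …
L₀ := L_f ⊗_s L_g (sym. prod.), ord ≤ 2.
Integrate: L := L₀·Dx.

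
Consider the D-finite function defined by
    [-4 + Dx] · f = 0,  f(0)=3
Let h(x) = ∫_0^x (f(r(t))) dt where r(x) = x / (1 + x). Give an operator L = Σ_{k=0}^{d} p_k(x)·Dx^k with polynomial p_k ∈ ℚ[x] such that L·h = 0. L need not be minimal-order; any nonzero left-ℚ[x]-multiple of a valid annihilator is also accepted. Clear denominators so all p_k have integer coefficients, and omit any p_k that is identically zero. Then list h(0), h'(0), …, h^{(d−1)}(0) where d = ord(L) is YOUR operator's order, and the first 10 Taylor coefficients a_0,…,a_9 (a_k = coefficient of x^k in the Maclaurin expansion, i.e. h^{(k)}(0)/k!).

f: a_k = 3, 12, 24, 32, 32, 128/5, 256/15, 1024/105, 512/105, 2048/945, …
f∘r: x↦r, Dx↦Dx/r' in L_f ⇒ L₀.
h=∫₀ˣh₀: take L = L₀·Dx.
L = -4·Dx + (1 + 2·x + x^2)·Dx^2  (order 2).
h: a_k = 0, 3, 6, 4, -1, -4/5, 14/15, -44/105, -17/210, 316/945, …
ICs: h(0) = 0, h′(0) = 3.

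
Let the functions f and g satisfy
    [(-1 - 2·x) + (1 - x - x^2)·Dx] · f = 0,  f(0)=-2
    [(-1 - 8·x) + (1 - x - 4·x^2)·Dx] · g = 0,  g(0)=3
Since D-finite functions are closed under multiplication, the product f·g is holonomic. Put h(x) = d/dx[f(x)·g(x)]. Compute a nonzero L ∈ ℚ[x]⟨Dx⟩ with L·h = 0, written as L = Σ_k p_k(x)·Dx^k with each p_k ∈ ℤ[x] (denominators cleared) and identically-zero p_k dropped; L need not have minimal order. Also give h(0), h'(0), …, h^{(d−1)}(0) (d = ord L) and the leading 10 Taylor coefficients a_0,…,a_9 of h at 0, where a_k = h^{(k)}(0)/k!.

L = (16 + 18·x - 12·x^2 - 352·x^3 + 12·x^4 + 600·x^5 + 320·x^6) + (-2 - 4·x + 39·x^2 + 8·x^3 - 140·x^4 - 21·x^5 + 140·x^6 + 64·x^7)·Dx  (order 1).
h: a_k = -12, -96, -342, -1344, -4200, -13572, -40236, -120000, -344898, -988560, …
ICs: h(0) = -12.

f: a_k = -2, -2, -4, -6, -10, -16, -26, -42, -68, -110, …
g: a_k = 3, 3, 15, 27, 87, 195, 543, 1323, 3495, 8787, …
Product ⇒ symmetric product L₀, ord ≤ 1.
h=h₀': d/dx-closure on L₀ ⇒ L.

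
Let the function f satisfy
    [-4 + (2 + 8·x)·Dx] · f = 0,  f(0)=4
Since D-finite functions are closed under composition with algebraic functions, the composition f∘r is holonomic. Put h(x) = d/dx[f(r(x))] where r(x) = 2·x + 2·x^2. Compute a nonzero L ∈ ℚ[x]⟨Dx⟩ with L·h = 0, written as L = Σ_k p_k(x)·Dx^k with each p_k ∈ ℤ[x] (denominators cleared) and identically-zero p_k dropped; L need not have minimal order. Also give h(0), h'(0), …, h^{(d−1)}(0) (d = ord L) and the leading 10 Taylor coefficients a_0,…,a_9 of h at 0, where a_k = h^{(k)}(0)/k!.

f: a_k = 4, 8, -8, 16, -40, 112, -336, 1056, -3432, 11440, …
f∘r: x↦r, Dx↦Dx/r' in L_f ⇒ L₀.
h₀' ⇒ L via d/dx closure of L₀.
L = -2 + (-1 - 10·x - 24·x^2 - 16·x^3)·Dx  (order 1).
h: a_k = 16, -32, 192, -1152, 7040, -43776, 275968, -1758208, 11294208, -73026560, …
ICs: h(0) = 16.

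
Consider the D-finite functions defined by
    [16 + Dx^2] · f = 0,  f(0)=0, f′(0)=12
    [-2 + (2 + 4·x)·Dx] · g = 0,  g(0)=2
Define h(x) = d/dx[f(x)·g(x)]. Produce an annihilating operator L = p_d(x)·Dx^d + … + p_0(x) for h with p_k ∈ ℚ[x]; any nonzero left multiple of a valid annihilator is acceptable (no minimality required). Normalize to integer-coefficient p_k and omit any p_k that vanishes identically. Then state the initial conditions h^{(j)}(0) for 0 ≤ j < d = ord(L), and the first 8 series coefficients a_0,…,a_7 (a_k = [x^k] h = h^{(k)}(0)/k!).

L = (413 + 2688·x + 6784·x^2 + 8192·x^3 + 4096·x^4) + (-26 - 180·x - 384·x^2 - 256·x^3)·Dx + (19 + 140·x + 396·x^2 + 512·x^3 + 256·x^4)·Dx^2  (order 2).
h: a_k = 24, 48, -228, -208, 341, 1206/5, -7687/30, -68/21, …
ICs: h(0) = 24, h′(0) = 48.

f: a_k = 0, 12, 0, -32, 0, 128/5, 0, -1024/105, …
g: a_k = 2, 2, -1, 1, -5/4, 7/4, -21/8, 33/8, …
L₀ := L_f ⊗_s L_g (sym. prod.), ord ≤ 2.
h₀' ⇒ L via d/dx closure of L₀.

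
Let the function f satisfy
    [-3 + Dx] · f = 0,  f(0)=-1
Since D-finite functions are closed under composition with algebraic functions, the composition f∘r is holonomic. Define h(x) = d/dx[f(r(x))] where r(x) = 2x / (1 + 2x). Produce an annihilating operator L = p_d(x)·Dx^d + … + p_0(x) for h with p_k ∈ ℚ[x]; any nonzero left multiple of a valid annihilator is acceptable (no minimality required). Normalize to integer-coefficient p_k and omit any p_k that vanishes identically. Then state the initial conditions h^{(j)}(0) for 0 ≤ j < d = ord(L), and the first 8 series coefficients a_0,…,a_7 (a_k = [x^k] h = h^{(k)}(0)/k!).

f: a_k = -1, -3, -9/2, -9/2, -27/8, -81/40, -81/80, -243/560, …
h₀=f(r): pull back L_f along r ⇒ L₀.
h=h₀': d/dx-closure on L₀ ⇒ L.
L = (2 - 8·x) + (-1 - 4·x - 4·x^2)·Dx  (order 1).
h: a_k = -6, -12, 36, -24, -84, 1656/5, -3288/5, 25968/35, …
ICs: h(0) = -6.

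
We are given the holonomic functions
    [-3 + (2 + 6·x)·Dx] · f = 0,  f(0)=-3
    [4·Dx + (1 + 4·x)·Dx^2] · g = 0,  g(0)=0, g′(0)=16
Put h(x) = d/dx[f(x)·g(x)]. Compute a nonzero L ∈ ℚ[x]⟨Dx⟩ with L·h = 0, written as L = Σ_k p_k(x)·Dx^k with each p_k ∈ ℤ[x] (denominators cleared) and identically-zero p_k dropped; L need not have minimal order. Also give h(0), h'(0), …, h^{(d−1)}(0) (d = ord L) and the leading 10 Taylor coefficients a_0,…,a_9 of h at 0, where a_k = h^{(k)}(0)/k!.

f: a_k = -3, -9/2, 27/8, -81/16, 1215/128, -5103/256, 45927/1024, -216513/2048, 8444007/32768, -42220035/65536, …
g: a_k = 0, 16, -32, 256/3, -256, 4096/5, -8192/3, 65536/7, -32768, 1048576/9, …
Sym-product of L_f,L_g gives L₀ (≤ ord 2).
h₀' ⇒ L via d/dx closure of L₀.
L = (-33 + 72·x + 432·x^2) + (-4 + 324·x + 2160·x^2 + 3456·x^3)·Dx + (4 + 88·x + 612·x^2 + 1728·x^3 + 1728·x^4)·Dx^2  (order 2).
h: a_k = -48, 48, -174, 780, -28149/8, 620859/40, -21442563/320, 159276489/560, -17087332551/14336, 70921364291/14336, …
ICs: h(0) = -48, h′(0) = 48.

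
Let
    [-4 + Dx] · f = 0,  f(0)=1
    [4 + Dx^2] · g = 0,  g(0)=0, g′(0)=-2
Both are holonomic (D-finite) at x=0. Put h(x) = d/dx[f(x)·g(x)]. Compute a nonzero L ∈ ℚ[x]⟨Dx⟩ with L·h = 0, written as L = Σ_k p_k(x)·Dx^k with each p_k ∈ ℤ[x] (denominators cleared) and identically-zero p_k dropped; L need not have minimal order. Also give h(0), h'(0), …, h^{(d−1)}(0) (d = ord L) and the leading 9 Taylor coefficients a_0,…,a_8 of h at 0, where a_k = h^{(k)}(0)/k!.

L = 20 - 8·Dx + Dx^2  (order 2).
h: a_k = -2, -16, -44, -64, -164/3, -352/15, 232/45, 256/15, 4796/315, …
ICs: h(0) = -2, h′(0) = -16.

f: a_k = 1, 4, 8, 32/3, 32/3, 128/15, 256/45, 1024/315, 512/315, …
g: a_k = 0, -2, 0, 4/3, 0, -4/15, 0, 8/315, 0, …
h₀=f·g: eliminate ⇒ L₀, order ≤ 1·2.
Derive L from L₀ (diff closure).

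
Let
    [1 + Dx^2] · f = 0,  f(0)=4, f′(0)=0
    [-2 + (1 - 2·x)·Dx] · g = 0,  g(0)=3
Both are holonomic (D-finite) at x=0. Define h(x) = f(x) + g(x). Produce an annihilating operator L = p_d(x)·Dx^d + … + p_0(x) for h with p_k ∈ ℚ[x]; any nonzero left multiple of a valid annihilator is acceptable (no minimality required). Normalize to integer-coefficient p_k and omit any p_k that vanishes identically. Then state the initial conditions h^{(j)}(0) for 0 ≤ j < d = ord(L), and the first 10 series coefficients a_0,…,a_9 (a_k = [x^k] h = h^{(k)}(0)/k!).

L = (-50 + 8·x - 8·x^2) + (9 - 22·x + 12·x^2 - 8·x^3)·Dx + (-50 + 8·x - 8·x^2)·Dx^2 + (9 - 22·x + 12·x^2 - 8·x^3)·Dx^3  (order 3).
h: a_k = 7, 6, 10, 24, 289/6, 96, 34559/180, 384, 7741441/10080, 1536, …
ICs: h(0) = 7, h′(0) = 6, h′′(0) = 20.

f: a_k = 4, 0, -2, 0, 1/6, 0, -1/180, 0, 1/10080, 0, …
g: a_k = 3, 6, 12, 24, 48, 96, 192, 384, 768, 1536, …
f+g: L₀ = lclm(L_f,L_g), ord ≤ 2+1.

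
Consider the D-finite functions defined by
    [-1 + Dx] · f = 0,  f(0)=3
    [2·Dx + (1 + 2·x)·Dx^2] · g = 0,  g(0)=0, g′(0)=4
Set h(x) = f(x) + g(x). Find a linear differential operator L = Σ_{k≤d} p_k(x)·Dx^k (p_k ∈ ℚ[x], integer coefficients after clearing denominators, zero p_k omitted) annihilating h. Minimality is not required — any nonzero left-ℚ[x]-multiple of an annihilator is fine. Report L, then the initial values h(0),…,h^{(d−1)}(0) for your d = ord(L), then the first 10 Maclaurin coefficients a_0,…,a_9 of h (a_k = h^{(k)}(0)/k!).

L = (-10 - 4·x)·Dx + (7 - 4·x - 4·x^2)·Dx^2 + (3 + 8·x + 4·x^2)·Dx^3  (order 3).
h: a_k = 3, 7, -5/2, 35/6, -63/8, 513/40, -5119/240, 61441/1680, -860159/13440, 13762561/120960, …
ICs: h(0) = 3, h′(0) = 7, h′′(0) = -5.

f: a_k = 3, 3, 3/2, 1/2, 1/8, 1/40, 1/240, 1/1680, 1/13440, 1/120960, …
g: a_k = 0, 4, -4, 16/3, -8, 64/5, -64/3, 256/7, -64, 1024/9, …
Sum ⇒ L₀ = lclm(L_f,L_g) in ℚ(x)⟨Dx⟩.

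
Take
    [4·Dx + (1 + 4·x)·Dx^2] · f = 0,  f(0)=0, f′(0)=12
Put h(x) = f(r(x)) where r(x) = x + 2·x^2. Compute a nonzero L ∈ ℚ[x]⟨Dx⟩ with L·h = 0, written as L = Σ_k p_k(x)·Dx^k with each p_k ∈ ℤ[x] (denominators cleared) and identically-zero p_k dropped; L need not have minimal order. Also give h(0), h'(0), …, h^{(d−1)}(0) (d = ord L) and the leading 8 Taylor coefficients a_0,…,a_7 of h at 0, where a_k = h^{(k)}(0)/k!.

f: a_k = 0, 12, -24, 64, -192, 3072/5, -2048, 49152/7, …
L₀ from L_f via x↦r, Dx↦r'^{-1}Dx.
L = (16·x + 32·x^2)·Dx + (1 + 8·x + 24·x^2 + 32·x^3)·Dx^2  (order 2).
h: a_k = 0, 12, 0, -32, 96, -768/5, 0, 6144/7, …
ICs: h(0) = 0, h′(0) = 12.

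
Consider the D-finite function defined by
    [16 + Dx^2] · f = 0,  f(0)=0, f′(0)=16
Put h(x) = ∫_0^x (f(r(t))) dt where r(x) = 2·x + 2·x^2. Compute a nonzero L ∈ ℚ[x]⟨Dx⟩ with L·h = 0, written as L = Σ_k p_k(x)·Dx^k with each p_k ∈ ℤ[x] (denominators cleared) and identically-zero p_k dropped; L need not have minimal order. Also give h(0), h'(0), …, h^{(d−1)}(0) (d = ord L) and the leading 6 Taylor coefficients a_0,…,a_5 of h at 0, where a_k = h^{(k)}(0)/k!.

f: a_k = 0, 16, 0, -128/3, 0, 512/15, …
Change of var in L_f (x↦r) gives L₀.
h=∫₀ˣh₀: take L = L₀·Dx.
L = (64 + 384·x + 768·x^2 + 512·x^3)·Dx - 2·Dx^2 + (1 + 2·x)·Dx^3  (order 3).
h: a_k = 0, 0, 16, 32/3, -256/3, -1024/5, …
ICs: h(0) = 0, h′(0) = 0, h′′(0) = 32.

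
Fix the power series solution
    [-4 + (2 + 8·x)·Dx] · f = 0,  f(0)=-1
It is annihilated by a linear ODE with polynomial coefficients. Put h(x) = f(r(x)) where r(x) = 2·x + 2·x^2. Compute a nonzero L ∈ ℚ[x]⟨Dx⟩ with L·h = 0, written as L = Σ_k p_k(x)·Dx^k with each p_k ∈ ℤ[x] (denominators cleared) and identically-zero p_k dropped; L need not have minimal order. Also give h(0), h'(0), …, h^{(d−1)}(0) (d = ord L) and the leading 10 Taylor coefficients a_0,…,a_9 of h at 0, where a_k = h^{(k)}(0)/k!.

L = (-4 - 8·x) + (1 + 8·x + 8·x^2)·Dx  (order 1).
h: a_k = -1, -4, 4, -16, 72, -352, 1824, -9856, 54944, -313728, …
ICs: h(0) = -1.

f: a_k = -1, -2, 2, -4, 10, -28, 84, -264, 858, -2860, …
f∘r: x↦r, Dx↦Dx/r' in L_f ⇒ L₀.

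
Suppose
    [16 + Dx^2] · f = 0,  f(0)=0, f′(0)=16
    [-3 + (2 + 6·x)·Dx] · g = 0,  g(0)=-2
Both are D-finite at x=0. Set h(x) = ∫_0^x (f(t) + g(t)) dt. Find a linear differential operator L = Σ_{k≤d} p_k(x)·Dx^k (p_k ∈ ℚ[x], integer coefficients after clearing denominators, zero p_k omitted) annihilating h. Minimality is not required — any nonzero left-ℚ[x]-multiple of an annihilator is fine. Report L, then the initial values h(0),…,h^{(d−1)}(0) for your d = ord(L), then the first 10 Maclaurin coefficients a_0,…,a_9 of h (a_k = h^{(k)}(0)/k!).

L = (-4368 - 18432·x - 27648·x^2)·Dx + (1760 + 17568·x + 55296·x^2 + 55296·x^3)·Dx^2 + (-273 - 1152·x - 1728·x^2)·Dx^3 + (110 + 1098·x + 3456·x^2 + 3456·x^3)·Dx^4  (order 4).
h: a_k = 0, -2, 13/2, 3/4, -1105/96, 81/64, 40021/11520, 2187/512, -26928169/2580480, 312741/16384, …
ICs: h(0) = 0, h′(0) = -2, h′′(0) = 13, h′′′(0) = 9/2.

f: a_k = 0, 16, 0, -128/3, 0, 512/15, 0, -4096/315, 0, 8192/2835, …
g: a_k = -2, -3, 9/4, -27/8, 405/64, -1701/128, 15309/512, -72171/1024, 2814669/16384, -14073345/32768, …
Sum ⇒ L₀ = lclm(L_f,L_g) in ℚ(x)⟨Dx⟩.
h=∫₀ˣh₀: take L = L₀·Dx.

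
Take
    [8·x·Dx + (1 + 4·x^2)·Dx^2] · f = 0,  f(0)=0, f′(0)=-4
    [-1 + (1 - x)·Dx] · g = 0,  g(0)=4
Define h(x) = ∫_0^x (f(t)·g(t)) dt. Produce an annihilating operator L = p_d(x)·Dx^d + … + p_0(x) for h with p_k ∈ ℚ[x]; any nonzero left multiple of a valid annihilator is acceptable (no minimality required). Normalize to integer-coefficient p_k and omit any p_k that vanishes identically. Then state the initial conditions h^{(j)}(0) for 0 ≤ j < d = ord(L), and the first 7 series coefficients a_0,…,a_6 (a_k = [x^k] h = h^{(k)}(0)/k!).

L = 8·x·Dx + (2 - 8·x + 16·x^2)·Dx^2 + (-1 + x - 4·x^2 + 4·x^3)·Dx^3  (order 3).
h: a_k = 0, 0, -8, -16/3, 4/3, 16/15, -344/45, …
ICs: h(0) = 0, h′(0) = 0, h′′(0) = -16.

f: a_k = 0, -4, 0, 16/3, 0, -64/5, 0, …
g: a_k = 4, 4, 4, 4, 4, 4, 4, …
f·g: L₀ = L_f ⊗_s L_g, ord ≤ 2·1.
Integrate: L := L₀·Dx.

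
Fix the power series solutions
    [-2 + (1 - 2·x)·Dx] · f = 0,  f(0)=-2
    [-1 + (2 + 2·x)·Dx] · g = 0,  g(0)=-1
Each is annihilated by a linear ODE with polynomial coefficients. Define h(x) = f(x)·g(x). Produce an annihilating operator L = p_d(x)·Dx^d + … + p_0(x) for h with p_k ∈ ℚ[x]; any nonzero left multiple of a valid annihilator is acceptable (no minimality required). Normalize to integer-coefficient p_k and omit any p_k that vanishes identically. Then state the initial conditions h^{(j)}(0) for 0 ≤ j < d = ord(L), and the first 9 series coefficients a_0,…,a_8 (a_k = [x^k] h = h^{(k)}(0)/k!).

L = (5 + 2·x) + (-2 + 2·x + 4·x^2)·Dx  (order 1).
h: a_k = 2, 5, 39/4, 157/8, 2507/64, 10035/128, 80259/512, 321069/1024, 10273779/16384, …
ICs: h(0) = 2.

f: a_k = -2, -4, -8, -16, -32, -64, -128, -256, -512, …
g: a_k = -1, -1/2, 1/8, -1/16, 5/128, -7/256, 21/1024, -33/2048, 429/32768, …
Product ⇒ symmetric product L₀, ord ≤ 1.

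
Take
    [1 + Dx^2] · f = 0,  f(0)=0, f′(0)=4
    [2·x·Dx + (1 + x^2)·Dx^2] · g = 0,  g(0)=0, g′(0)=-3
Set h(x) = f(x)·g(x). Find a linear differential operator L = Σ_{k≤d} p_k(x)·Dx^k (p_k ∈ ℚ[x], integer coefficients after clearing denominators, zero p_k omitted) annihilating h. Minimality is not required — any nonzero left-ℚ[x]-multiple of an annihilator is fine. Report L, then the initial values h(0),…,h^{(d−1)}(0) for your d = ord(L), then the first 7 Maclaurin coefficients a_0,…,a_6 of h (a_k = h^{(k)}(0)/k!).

L = (10 + 26·x^2 + 11·x^4 + 4·x^6 + x^8) + (12·x + 20·x^3 + 12·x^5 + 4·x^7)·Dx + (12 + 32·x^2 + 18·x^4 + 8·x^6 + 2·x^8)·Dx^2 + (12·x + 20·x^3 + 12·x^5 + 4·x^7)·Dx^3 + (2 + 6·x^2 + 7·x^4 + 4·x^6 + x^8)·Dx^4  (order 4).
h: a_k = 0, 0, -12, 0, 6, 0, -19/6, …
ICs: h(0) = 0, h′(0) = 0, h′′(0) = -24, h′′′(0) = 0.

f: a_k = 0, 4, 0, -2/3, 0, 1/30, 0, …
g: a_k = 0, -3, 0, 1, 0, -3/5, 0, …
h₀=f·g: eliminate ⇒ L₀, order ≤ 2·2.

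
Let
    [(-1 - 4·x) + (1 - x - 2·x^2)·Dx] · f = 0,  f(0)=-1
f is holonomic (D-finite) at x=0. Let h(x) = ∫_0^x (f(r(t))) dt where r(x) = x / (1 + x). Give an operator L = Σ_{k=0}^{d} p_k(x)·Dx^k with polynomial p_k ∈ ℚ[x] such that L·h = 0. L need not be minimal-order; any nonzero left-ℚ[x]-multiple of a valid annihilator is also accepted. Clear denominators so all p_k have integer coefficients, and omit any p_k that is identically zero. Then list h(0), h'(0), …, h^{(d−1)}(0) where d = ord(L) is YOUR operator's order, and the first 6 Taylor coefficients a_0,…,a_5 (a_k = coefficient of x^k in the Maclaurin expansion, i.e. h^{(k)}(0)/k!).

L = (1 + 5·x)·Dx + (-1 - 2·x + x^2 + 2·x^3)·Dx^2  (order 2).
h: a_k = 0, -1, -1/2, -2/3, 0, -4/5, …
ICs: h(0) = 0, h′(0) = -1.

f: a_k = -1, -1, -3, -5, -11, -21, …
f∘r: x↦r, Dx↦Dx/r' in L_f ⇒ L₀.
h=∫₀ˣh₀: take L = L₀·Dx.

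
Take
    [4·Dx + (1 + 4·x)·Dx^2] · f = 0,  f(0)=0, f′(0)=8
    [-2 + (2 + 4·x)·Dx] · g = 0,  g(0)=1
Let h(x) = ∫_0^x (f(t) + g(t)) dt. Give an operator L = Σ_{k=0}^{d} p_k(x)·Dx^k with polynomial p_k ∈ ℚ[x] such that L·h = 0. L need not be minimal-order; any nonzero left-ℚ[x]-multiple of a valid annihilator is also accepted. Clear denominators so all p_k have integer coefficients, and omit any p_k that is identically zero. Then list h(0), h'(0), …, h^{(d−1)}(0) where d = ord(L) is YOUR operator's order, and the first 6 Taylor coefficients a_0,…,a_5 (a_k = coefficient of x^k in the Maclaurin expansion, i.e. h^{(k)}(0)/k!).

f: a_k = 0, 8, -16, 128/3, -128, 2048/5, …
g: a_k = 1, 1, -1/2, 1/2, -5/8, 7/8, …
L₀ := lclm(L_f,L_g); ord L₀ ≤ 2+1.
h=∫₀ˣh₀: take L = L₀·Dx.
L = (20 + 16·x)·Dx^2 + (29 + 104·x + 80·x^2)·Dx^3 + (3 + 22·x + 48·x^2 + 32·x^3)·Dx^4  (order 4).
h: a_k = 0, 1, 9/2, -11/2, 259/24, -1029/40, …
ICs: h(0) = 0, h′(0) = 1, h′′(0) = 9, h′′′(0) = -33.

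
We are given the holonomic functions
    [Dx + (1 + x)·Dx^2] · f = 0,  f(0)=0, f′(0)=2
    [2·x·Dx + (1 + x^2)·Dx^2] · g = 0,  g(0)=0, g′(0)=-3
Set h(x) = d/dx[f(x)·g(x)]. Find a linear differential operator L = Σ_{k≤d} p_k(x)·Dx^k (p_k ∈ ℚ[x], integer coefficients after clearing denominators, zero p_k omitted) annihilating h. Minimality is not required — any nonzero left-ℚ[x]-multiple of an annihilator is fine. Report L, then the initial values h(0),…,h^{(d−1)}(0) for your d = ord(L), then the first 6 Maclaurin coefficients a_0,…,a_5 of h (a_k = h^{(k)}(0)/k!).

f: a_k = 0, 2, -1, 2/3, -1/2, 2/5, …
g: a_k = 0, -3, 0, 1, 0, -3/5, …
Product ⇒ symmetric product L₀, ord ≤ 4.
h₀' ⇒ L via d/dx closure of L₀.
L = (24 + 44·x + 80·x^2 + 156·x^3 + 120·x^4 + 52·x^5 + 4·x^7) + (18 + 124·x + 308·x^2 + 484·x^3 + 544·x^4 + 372·x^5 + 140·x^6 + 12·x^7 + 14·x^8)·Dx + (12 + 64·x + 192·x^2 + 312·x^3 + 360·x^4 + 312·x^5 + 192·x^6 + 72·x^7 + 12·x^8 + 8·x^9)·Dx^2 + (5 + 18·x + 37·x^2 + 56·x^3 + 66·x^4 + 60·x^5 + 42·x^6 + 24·x^7 + 9·x^8 + 2·x^9 + x^10)·Dx^3  (order 3).
h: a_k = 0, -12, 9, 0, 5/2, -52/5, …
ICs: h(0) = 0, h′(0) = -12, h′′(0) = 18.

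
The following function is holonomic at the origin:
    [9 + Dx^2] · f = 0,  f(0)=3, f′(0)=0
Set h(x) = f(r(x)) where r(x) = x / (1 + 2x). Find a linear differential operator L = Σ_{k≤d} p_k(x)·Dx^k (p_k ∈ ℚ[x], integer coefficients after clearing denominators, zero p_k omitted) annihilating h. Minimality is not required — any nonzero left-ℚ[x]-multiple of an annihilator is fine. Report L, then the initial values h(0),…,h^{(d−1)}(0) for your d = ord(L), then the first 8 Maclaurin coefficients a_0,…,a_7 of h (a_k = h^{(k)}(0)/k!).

L = 9 + (4 + 24·x + 48·x^2 + 32·x^3)·Dx + (1 + 8·x + 24·x^2 + 32·x^3 + 16·x^4)·Dx^2  (order 2).
h: a_k = 3, 0, -27/2, 54, -1215/8, 351, -54243/80, 20169/20, …
ICs: h(0) = 3, h′(0) = 0.

f: a_k = 3, 0, -27/2, 0, 81/8, 0, -243/80, 0, …
h₀=f(r): pull back L_f along r ⇒ L₀.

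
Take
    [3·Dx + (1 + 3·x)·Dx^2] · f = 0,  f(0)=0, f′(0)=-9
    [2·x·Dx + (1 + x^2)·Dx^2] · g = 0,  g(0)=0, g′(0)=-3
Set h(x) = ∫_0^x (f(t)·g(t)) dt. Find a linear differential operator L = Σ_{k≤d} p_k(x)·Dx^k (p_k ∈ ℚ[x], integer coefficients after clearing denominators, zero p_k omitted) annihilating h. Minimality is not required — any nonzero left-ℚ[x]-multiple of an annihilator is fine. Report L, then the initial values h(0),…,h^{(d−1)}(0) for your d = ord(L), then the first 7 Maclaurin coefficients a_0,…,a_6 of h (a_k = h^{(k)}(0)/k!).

f: a_k = 0, -9, 27/2, -27, 243/4, -729/5, 729/2, …
g: a_k = 0, -3, 0, 1, 0, -3/5, 0, …
Product ⇒ symmetric product L₀, ord ≤ 4.
Integrate: L := L₀·Dx.
L = (264 + 1260·x + 1008·x^2 + 3420·x^3 + 3240·x^4 + 4212·x^5 + 324·x^7)·Dx^2 + (178 + 660·x + 3828·x^2 + 7308·x^3 + 12960·x^4 + 10044·x^5 + 11340·x^6 + 324·x^7 + 1134·x^8)·Dx^3 + (132 + 608·x + 1728·x^2 + 4568·x^3 + 6456·x^4 + 8856·x^5 + 5184·x^6 + 5544·x^7 + 324·x^8 + 648·x^9)·Dx^4 + (13 + 102·x + 341·x^2 + 744·x^3 + 1138·x^4 + 1236·x^5 + 1386·x^6 + 648·x^7 + 657·x^8 + 54·x^9 + 81·x^10)·Dx^5  (order 5).
h: a_k = 0, 0, 0, 9, -81/8, 72/5, -225/8, …
ICs: h(0) = 0, h′(0) = 0, h′′(0) = 0, h′′′(0) = 54, h′′′′(0) = -243.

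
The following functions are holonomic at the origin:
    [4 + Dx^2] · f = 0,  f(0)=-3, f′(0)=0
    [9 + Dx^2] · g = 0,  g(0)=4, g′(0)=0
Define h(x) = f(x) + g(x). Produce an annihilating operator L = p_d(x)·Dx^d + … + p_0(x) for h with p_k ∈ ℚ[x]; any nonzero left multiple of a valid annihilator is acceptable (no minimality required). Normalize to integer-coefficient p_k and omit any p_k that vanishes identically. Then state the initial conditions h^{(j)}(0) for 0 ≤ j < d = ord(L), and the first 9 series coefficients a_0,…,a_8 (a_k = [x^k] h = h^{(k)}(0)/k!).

f: a_k = -3, 0, 6, 0, -2, 0, 4/15, 0, -2/105, …
g: a_k = 4, 0, -18, 0, 27/2, 0, -81/20, 0, 729/1120, …
h₀=f+g: left-lcm gives L₀, ord ≤ 4.
L = 36 + 13·Dx^2 + Dx^4  (order 4).
h: a_k = 1, 0, -12, 0, 23/2, 0, -227/60, 0, 2123/3360, …
ICs: h(0) = 1, h′(0) = 0, h′′(0) = -24, h′′′(0) = 0.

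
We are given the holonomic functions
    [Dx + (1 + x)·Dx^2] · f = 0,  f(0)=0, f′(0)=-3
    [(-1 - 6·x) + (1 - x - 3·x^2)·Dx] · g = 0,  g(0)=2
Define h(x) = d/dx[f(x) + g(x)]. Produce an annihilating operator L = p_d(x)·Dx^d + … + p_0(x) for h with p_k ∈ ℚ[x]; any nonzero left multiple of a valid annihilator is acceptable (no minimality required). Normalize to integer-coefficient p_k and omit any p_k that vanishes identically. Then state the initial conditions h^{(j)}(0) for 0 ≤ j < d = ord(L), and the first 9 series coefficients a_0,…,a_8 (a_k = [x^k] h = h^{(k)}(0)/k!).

L = (-58 - 350·x - 636·x^2 - 756·x^3 - 324·x^4) + (-40 - 364·x - 976·x^2 - 1632·x^3 - 1530·x^4 - 540·x^5)·Dx + (9 + 31·x + 27·x^2 - 115·x^3 - 345·x^4 - 333·x^5 - 108·x^6)·Dx^2  (order 2).
h: a_k = -1, 19, 39, 155, 397, 1167, 3035, 8131, 20859, …
ICs: h(0) = -1, h′(0) = 19.

f: a_k = 0, -3, 3/2, -1, 3/4, -3/5, 1/2, -3/7, 3/8, …
g: a_k = 2, 2, 8, 14, 38, 80, 194, 434, 1016, …
L₀ := lclm(L_f,L_g); ord L₀ ≤ 2+1.
h=h₀': d/dx-closure on L₀ ⇒ L.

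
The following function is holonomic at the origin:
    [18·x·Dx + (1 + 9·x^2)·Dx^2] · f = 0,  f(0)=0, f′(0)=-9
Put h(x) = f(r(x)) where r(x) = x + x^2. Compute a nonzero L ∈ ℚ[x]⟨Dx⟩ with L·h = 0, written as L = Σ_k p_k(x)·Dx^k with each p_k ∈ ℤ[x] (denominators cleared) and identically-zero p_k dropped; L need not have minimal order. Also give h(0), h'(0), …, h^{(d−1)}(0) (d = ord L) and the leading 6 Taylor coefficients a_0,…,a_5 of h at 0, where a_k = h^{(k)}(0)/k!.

f: a_k = 0, -9, 0, 27, 0, -729/5, …
Change of var in L_f (x↦r) gives L₀.
L = (-2 + 18·x + 72·x^2 + 108·x^3 + 54·x^4)·Dx + (1 + 2·x + 9·x^2 + 36·x^3 + 45·x^4 + 18·x^5)·Dx^2  (order 2).
h: a_k = 0, -9, -9, 27, 81, -324/5, …
ICs: h(0) = 0, h′(0) = -9.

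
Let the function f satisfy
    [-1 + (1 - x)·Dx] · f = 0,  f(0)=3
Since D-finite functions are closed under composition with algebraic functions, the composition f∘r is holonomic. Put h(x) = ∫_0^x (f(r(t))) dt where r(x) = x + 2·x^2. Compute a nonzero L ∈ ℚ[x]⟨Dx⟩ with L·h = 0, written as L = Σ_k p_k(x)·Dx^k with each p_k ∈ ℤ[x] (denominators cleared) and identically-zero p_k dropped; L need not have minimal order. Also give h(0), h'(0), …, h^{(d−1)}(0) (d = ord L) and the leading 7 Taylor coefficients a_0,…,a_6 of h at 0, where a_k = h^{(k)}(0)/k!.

L = (1 + 4·x)·Dx + (-1 + x + 2·x^2)·Dx^2  (order 2).
h: a_k = 0, 3, 3/2, 3, 15/4, 33/5, 21/2, …
ICs: h(0) = 0, h′(0) = 3.

f: a_k = 3, 3, 3, 3, 3, 3, 3, …
f∘r: x↦r, Dx↦Dx/r' in L_f ⇒ L₀.
h=∫h₀ ⇒ L = L₀·Dx.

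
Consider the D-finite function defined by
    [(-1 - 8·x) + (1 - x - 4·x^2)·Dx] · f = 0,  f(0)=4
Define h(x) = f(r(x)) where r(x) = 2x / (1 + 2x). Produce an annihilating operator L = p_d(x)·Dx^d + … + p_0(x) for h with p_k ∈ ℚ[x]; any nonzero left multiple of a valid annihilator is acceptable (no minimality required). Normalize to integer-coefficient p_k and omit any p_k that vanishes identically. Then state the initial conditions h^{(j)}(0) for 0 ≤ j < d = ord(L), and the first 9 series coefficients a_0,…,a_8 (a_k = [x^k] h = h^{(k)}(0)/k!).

f: a_k = 4, 4, 20, 36, 116, 260, 724, 1764, 4660, …
f∘r: x↦r, Dx↦Dx/r' in L_f ⇒ L₀.
L = (2 + 36·x) + (-1 - 4·x + 12·x^2 + 32·x^3)·Dx  (order 1).
h: a_k = 4, 8, 64, 0, 1024, -2048, 20480, -73728, 475136, …
ICs: h(0) = 4.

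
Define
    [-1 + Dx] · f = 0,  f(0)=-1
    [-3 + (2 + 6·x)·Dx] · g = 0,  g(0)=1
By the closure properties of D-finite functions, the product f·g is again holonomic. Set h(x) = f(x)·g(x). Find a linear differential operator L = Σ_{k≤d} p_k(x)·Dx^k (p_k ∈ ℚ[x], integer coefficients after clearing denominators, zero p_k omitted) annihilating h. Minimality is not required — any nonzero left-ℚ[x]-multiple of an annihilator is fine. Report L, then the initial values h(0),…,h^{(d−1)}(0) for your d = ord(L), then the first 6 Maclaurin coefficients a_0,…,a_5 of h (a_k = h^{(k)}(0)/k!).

L = (-5 - 6·x) + (2 + 6·x)·Dx  (order 1).
h: a_k = -1, -5/2, -7/8, -71/48, 671/384, -16157/3840, …
ICs: h(0) = -1.

f: a_k = -1, -1, -1/2, -1/6, -1/24, -1/120, …
g: a_k = 1, 3/2, -9/8, 27/16, -405/128, 1701/256, …
L₀ := L_f ⊗_s L_g (sym. prod.), ord ≤ 1.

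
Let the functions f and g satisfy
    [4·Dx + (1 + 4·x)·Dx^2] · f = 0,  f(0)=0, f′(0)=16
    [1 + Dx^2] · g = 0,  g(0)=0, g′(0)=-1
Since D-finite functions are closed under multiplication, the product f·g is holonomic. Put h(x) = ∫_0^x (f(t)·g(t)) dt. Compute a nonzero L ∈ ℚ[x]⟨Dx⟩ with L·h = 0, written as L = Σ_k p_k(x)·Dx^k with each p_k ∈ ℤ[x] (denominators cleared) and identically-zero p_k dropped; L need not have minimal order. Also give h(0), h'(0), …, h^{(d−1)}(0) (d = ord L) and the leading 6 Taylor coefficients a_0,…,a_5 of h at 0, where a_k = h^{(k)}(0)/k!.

L = (-147 - 144·x - 224·x^2 + 256·x^3 + 256·x^4)·Dx + (-56 - 160·x + 384·x^2 + 512·x^3)·Dx^2 + (-150 - 160·x - 192·x^2 + 512·x^3 + 512·x^4)·Dx^3 + (-56 - 160·x + 384·x^2 + 512·x^3)·Dx^4 + (-3 - 16·x + 32·x^2 + 256·x^3 + 256·x^4)·Dx^5  (order 5).
h: a_k = 0, 0, 0, -16/3, 8, -248/15, …
ICs: h(0) = 0, h′(0) = 0, h′′(0) = 0, h′′′(0) = -32, h′′′′(0) = 192.

f: a_k = 0, 16, -32, 256/3, -256, 4096/5, …
g: a_k = 0, -1, 0, 1/6, 0, -1/120, …
Product ⇒ symmetric product L₀, ord ≤ 4.
h=∫h₀ ⇒ L = L₀·Dx.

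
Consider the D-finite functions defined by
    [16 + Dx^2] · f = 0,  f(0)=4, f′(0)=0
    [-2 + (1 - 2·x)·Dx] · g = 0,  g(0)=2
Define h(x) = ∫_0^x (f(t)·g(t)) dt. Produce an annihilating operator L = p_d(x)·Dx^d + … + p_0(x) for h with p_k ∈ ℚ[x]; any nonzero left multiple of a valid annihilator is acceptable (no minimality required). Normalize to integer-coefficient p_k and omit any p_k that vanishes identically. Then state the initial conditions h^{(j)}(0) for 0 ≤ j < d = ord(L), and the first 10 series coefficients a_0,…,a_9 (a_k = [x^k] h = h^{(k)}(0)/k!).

L = (-16 + 32·x)·Dx + 4·Dx^2 + (-1 + 2·x)·Dx^3  (order 3).
h: a_k = 0, 8, 8, -32/3, -16, -128/15, -128/9, -9728/315, -2432/45, -268288/2835, …
ICs: h(0) = 0, h′(0) = 8, h′′(0) = 16.

f: a_k = 4, 0, -32, 0, 128/3, 0, -1024/45, 0, 2048/315, 0, …
g: a_k = 2, 4, 8, 16, 32, 64, 128, 256, 512, 1024, …
f·g: L₀ = L_f ⊗_s L_g, ord ≤ 2·1.
∫: right-multiply L₀ by Dx.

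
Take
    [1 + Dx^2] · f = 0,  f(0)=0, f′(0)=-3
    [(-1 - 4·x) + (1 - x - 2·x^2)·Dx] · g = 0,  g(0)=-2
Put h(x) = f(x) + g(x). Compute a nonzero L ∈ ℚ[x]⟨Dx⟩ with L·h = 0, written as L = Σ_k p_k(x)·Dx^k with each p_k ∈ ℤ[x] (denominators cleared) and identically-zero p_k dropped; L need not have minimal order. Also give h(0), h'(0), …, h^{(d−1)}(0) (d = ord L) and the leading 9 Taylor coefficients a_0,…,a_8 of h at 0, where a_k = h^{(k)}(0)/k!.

f: a_k = 0, -3, 0, 1/2, 0, -1/40, 0, 1/1680, 0, …
g: a_k = -2, -2, -6, -10, -22, -42, -86, -170, -342, …
L₀ := lclm(L_f,L_g); ord L₀ ≤ 2+1.
L = (-31 - 146·x - 133·x^2 - 184·x^3 - 20·x^4 - 16·x^5) + (7 + 3·x - 3·x^2 - 37·x^3 - 42·x^4 - 12·x^5 - 8·x^6)·Dx + (-31 - 146·x - 133·x^2 - 184·x^3 - 20·x^4 - 16·x^5)·Dx^2 + (7 + 3·x - 3·x^2 - 37·x^3 - 42·x^4 - 12·x^5 - 8·x^6)·Dx^3  (order 3).
h: a_k = -2, -5, -6, -19/2, -22, -1681/40, -86, -285599/1680, -342, …
ICs: h(0) = -2, h′(0) = -5, h′′(0) = -12.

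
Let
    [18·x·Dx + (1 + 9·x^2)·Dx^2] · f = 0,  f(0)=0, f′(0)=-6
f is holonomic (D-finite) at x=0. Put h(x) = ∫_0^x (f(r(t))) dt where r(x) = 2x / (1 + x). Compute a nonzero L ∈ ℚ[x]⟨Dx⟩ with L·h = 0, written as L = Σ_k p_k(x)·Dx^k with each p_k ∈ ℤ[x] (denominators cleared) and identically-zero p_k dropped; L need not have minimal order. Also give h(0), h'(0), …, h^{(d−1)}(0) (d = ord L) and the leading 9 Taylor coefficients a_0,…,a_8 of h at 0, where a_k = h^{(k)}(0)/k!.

f: a_k = 0, -6, 0, 18, 0, -486/5, 0, 4374/7, 0, …
Substitute x→r, Dx→(1/r')Dx; clear ⇒ L₀.
h=∫h₀ ⇒ L = L₀·Dx.
L = (2 + 74·x)·Dx^2 + (1 + 2·x + 37·x^2)·Dx^3  (order 3).
h: a_k = 0, 0, -6, 4, 33, -84, -1882/5, 14124/7, 62079/14, …
ICs: h(0) = 0, h′(0) = 0, h′′(0) = -12.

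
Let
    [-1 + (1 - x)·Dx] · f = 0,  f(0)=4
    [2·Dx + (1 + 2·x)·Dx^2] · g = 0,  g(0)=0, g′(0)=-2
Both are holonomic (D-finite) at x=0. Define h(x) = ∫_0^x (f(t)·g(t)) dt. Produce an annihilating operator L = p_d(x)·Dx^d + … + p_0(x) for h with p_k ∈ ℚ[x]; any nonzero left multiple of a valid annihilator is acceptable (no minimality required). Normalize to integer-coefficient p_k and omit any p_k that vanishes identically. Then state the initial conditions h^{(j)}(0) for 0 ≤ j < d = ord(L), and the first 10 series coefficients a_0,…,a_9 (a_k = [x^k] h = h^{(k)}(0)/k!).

f: a_k = 4, 4, 4, 4, 4, 4, 4, 4, 4, 4, …
g: a_k = 0, -2, 2, -8/3, 4, -32/5, 32/3, -128/7, 32, -512/9, …
Sym-product of L_f,L_g gives L₀ (≤ ord 2).
h=∫h₀ ⇒ L = L₀·Dx.
L = 2·Dx + 6·x·Dx^2 + (-1 - x + 2·x^2)·Dx^3  (order 3).
h: a_k = 0, 0, -4, 0, -8/3, 16/15, -152/45, 16/5, -222/35, 2704/315, …
ICs: h(0) = 0, h′(0) = 0, h′′(0) = -8.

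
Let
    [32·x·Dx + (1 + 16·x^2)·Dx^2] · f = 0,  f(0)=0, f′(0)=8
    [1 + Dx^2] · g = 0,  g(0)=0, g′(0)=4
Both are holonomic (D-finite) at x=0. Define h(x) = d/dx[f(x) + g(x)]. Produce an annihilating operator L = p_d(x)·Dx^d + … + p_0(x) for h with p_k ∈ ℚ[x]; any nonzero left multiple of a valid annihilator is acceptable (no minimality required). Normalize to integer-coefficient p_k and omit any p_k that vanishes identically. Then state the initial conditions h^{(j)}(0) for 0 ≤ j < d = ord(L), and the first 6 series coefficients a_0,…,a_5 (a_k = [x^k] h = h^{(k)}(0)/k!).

L = (-6112·x + 99328·x^3 + 8192·x^5) + (-31 + 1072·x^2 + 25344·x^4 + 4096·x^6)·Dx + (-6112·x + 99328·x^3 + 8192·x^5)·Dx^2 + (-31 + 1072·x^2 + 25344·x^4 + 4096·x^6)·Dx^3  (order 3).
h: a_k = 12, 0, -130, 0, 12289/6, 0, …
ICs: h(0) = 12, h′(0) = 0, h′′(0) = -260.

f: a_k = 0, 8, 0, -128/3, 0, 2048/5, …
g: a_k = 0, 4, 0, -2/3, 0, 1/30, …
f+g: L₀ = lclm(L_f,L_g), ord ≤ 2+2.
h₀' ⇒ L via d/dx closure of L₀.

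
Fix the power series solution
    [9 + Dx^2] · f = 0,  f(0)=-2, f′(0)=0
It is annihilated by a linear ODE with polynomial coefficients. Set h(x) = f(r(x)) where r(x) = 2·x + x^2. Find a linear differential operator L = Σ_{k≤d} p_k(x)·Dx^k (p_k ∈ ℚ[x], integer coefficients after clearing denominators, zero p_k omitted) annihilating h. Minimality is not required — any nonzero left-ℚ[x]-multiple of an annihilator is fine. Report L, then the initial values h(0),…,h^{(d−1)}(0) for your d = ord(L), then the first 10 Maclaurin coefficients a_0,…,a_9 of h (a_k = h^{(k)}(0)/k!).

f: a_k = -2, 0, 9, 0, -27/4, 0, 81/40, 0, -729/2240, 0, …
Change of var in L_f (x↦r) gives L₀.
L = (36 + 108·x + 108·x^2 + 36·x^3) - Dx + (1 + x)·Dx^2  (order 2).
h: a_k = -2, 0, 36, 36, -99, -216, -162/5, 1674/5, 55431/140, -324/35, …
ICs: h(0) = -2, h′(0) = 0.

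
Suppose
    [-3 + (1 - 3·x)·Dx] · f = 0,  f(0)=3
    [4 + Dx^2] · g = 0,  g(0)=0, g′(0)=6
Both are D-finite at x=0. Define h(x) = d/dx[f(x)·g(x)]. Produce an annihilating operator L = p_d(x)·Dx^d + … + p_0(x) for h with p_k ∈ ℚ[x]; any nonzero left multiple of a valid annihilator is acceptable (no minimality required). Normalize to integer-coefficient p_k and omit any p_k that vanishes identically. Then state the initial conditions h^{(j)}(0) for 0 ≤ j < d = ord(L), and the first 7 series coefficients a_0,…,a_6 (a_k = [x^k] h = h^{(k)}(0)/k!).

f: a_k = 3, 9, 27, 81, 243, 729, 2187, …
g: a_k = 0, 6, 0, -4, 0, 4/5, 0, …
L₀ := L_f ⊗_s L_g (sym. prod.), ord ≤ 2.
h=h₀': d/dx-closure on L₀ ⇒ L.
L = (-14 - 24·x + 36·x^2) + (-6 + 18·x)·Dx + (1 - 6·x + 9·x^2)·Dx^2  (order 2).
h: a_k = 18, 108, 450, 1800, 6762, 121716/5, 425998/5, …
ICs: h(0) = 18, h′(0) = 108.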